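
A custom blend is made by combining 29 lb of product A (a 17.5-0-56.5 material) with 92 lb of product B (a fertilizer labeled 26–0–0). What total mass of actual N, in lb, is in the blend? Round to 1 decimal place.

N mass = 17.5%×29 + 26%×92 = 28.995 lb.

29.0 lb N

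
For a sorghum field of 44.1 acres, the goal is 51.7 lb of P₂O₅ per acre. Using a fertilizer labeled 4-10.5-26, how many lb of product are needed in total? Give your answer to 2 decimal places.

Product per acre = 51.7 / 10.5% = 492.381 lb.
Total product = 492.381 × 44.1 = 21714 lb.

21714.00 lb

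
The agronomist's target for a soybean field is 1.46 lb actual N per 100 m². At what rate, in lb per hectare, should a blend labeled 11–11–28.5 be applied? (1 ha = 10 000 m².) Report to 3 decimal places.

1327.273 lb of product per hectare

Product per 100 m² = 1.46 / 11% = 13.2727 lb.
Convert to per hectare: 13.2727 × 100 = 1327.2727 lb.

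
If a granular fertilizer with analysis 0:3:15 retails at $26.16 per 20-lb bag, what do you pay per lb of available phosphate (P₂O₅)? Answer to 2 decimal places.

P₂O₅ in bag = 20 × 3% = 0.6 lb.
Cost per lb P₂O₅ = $26.16 / 0.6 = $43.6000.

$43.60 per lb P₂O₅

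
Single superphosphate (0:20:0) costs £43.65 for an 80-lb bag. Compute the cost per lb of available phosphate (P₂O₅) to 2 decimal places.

£2.73 per lb P₂O₅

P₂O₅ in bag = 80 × 20% = 16 lb.
Cost per lb P₂O₅ = £43.65 / 16 = £2.7281.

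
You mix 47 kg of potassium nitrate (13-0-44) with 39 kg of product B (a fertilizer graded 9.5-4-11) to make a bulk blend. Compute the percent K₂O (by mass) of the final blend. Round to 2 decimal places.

Total mass = 47 + 39 = 86 kg.
K₂O mass = 44%×47 + 11%×39 = 24.97 kg.
% K₂O = 24.97 / 86 = 29.0349%.

29.03% K₂O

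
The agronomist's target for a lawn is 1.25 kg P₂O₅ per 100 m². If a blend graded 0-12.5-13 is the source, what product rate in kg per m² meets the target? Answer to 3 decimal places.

0.100 kg of product per sq m

Product per 100 m² = 1.25 / 12.5% = 10 kg.
Convert to per m²: 10 × 0.01 = 0.1 kg.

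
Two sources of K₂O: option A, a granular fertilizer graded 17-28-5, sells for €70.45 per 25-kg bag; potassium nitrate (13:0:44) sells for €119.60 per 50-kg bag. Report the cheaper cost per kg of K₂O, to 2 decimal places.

€5.44 per kg K₂O (potassium nitrate)

option A: K₂O per bag = 25 × 5% = 1.25 kg; cost = 70.45 / 1.25 = €56.3600/kg K₂O.
potassium nitrate: K₂O per bag = 50 × 44% = 22 kg; cost = 119.60 / 22 = €5.4364/kg K₂O.
potassium nitrate is cheaper.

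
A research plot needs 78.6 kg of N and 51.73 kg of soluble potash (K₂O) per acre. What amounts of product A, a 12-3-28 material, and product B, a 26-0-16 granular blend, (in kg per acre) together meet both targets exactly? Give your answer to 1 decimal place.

Per-acre balance (a = product A, b = product B):
N: 0.12·a + 0.26·b = 78.6
K₂O: 0.28·a + 0.16·b = 51.73
Eliminate a: (row1) − 0.12/0.28·(row2) → 0.191429·b = 56.43, so b = 294.784.
Back-substitute: a = (78.6 − 0.26·294.784) / 0.12 = 16.3022.

16.3 kg product A, 294.8 kg product B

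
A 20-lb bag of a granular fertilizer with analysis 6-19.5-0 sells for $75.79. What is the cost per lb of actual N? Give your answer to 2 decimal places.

$63.16 per lb N

N in bag = 20 × 6% = 1.2 lb.
Cost per lb N = $75.79 / 1.2 = $63.1583.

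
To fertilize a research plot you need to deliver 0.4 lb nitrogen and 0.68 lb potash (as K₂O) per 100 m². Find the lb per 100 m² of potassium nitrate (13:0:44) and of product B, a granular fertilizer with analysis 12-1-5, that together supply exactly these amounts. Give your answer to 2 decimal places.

Per-100 m² balance (a = potassium nitrate, b = product B):
N: 0.13·a + 0.12·b = 0.4
K₂O: 0.44·a + 0.05·b = 0.68
Eliminate b: (row1) − 0.12/0.05·(row2) → -0.926·a = -1.232, so a = 1.33045.
Then b = (0.68 − 0.44·1.33045) / 0.05 = 1.89201.

1.33 lb potassium nitrate, 1.89 lb product B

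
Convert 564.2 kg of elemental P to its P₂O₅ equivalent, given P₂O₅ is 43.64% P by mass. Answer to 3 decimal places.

P₂O₅ = 564.2 / 0.4364 = 1292.8506 kg.

1292.851 kg P₂O₅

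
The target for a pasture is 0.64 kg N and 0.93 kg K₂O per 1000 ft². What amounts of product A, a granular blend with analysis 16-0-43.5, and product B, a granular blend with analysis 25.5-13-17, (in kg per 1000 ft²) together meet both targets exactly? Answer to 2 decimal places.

1.53 kg product A, 1.55 kg product B

Let a = kg of product A, b = kg of product B (per 1000 ft²).
N: 0.16·a + 0.255·b = 0.64
K₂O: 0.435·a + 0.17·b = 0.93
Eliminate b: (row1) − 0.255/0.17·(row2) → -0.4925·a = -0.755, so a = 1.53299.
Then b = (0.93 − 0.435·1.53299) / 0.17 = 1.54792.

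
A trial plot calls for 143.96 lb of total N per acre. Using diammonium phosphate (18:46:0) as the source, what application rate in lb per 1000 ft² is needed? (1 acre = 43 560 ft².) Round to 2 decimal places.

18.36 lb of product per thousand sq ft

Product per acre = 143.96 / 18% = 799.778 lb.
Convert to per 1000 ft²: 799.778 × 0.0229568 = 18.3604 lb.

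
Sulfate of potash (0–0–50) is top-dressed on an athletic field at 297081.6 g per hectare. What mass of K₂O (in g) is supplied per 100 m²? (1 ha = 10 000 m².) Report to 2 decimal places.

1485.41 g K₂O per hundred sq m

K₂O per hectare = 297081.6 × 50% = 148541 g.
Convert to per 100 m²: 148541 × 0.01 = 1485.408 g.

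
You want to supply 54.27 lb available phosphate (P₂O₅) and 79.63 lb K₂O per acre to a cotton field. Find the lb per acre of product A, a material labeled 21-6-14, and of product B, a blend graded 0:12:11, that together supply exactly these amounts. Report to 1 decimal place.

With a, b = lb per acre of product A and product B:
P₂O₅: 0.06·a + 0.12·b = 54.27
K₂O: 0.14·a + 0.11·b = 79.63
Solving simultaneously: a = 351.559, b = 276.471.

351.6 lb product A, 276.5 lb product B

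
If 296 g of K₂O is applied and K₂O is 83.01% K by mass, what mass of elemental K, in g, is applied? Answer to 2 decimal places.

K = 296 × 0.8301 = 245.7096 g.

245.71 g K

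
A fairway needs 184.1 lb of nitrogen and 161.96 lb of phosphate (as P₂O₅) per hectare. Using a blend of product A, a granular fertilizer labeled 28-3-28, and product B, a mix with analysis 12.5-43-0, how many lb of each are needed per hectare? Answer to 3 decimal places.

505.084 lb product A, 341.413 lb product B

With a, b = lb per hectare of product A and product B:
N: 0.28·a + 0.125·b = 184.1
P₂O₅: 0.03·a + 0.43·b = 161.96
Eliminate a: (row1) − 0.28/0.03·(row2) → -3.88833·b = -1327.53, so b = 341.4128.
Back-substitute: a = (184.1 − 0.125·341.4128) / 0.28 = 505.0836.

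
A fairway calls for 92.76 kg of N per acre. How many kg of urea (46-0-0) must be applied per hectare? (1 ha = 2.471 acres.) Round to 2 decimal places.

Product per acre = 92.76 / 46% = 201.652 kg.
Convert to per hectare: 201.652 × 2.471 = 498.283 kg.

498.28 kg of product per hectare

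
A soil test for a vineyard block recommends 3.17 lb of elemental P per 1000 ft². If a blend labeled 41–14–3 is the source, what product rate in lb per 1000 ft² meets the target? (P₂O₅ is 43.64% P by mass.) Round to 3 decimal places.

As P₂O₅: 3.17 / 0.4364 = 7.26398 lb per 1000 ft².
Product per 1000 ft² = 7.26398 / 14% = 51.8856 lb.

51.886 lb of product per thousand sq ft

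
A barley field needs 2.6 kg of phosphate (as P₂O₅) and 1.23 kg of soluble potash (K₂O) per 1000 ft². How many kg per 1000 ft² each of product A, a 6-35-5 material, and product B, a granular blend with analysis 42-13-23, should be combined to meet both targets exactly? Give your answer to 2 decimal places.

5.92 kg product A, 4.06 kg product B

Let a = kg of product A, b = kg of product B (per 1000 ft²).
P₂O₅: 0.35·a + 0.13·b = 2.6
K₂O: 0.05·a + 0.23·b = 1.23
Eliminate b: (row1) − 0.13/0.23·(row2) → 0.321739·a = 1.90478, so a = 5.92027.
Then b = (1.23 − 0.05·5.92027) / 0.23 = 4.06081.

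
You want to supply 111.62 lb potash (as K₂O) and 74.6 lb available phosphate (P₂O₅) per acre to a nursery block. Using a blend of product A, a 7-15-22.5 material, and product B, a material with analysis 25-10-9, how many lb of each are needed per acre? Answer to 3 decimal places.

Let a = lb of product A, b = lb of product B (per acre).
K₂O: 0.225·a + 0.09·b = 111.62
P₂O₅: 0.15·a + 0.1·b = 74.6
Eliminate b: (row1) − 0.09/0.1·(row2) → 0.09·a = 44.48, so a = 494.2222.
Then b = (74.6 − 0.15·494.2222) / 0.1 = 4.66667.

494.222 lb product A, 4.667 lb product B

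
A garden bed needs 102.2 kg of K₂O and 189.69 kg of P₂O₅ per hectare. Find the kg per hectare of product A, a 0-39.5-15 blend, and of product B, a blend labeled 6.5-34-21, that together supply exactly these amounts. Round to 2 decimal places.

159.21 kg product A, 372.94 kg product B

Per-hectare balance (a = product A, b = product B):
K₂O: 0.15·a + 0.21·b = 102.2
P₂O₅: 0.395·a + 0.34·b = 189.69
From row1: a = (102.2 − 0.21·b) / 0.15.
Into row2: 0.395·(102.2 − 0.21·b)/0.15 + 0.34·b = 189.69 → b = 372.942, a = 159.214.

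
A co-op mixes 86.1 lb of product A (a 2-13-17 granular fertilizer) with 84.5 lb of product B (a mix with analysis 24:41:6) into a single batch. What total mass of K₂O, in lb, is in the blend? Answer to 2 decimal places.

19.71 lb K₂O

K₂O mass = 17%×86.1 + 6%×84.5 = 19.707 lb.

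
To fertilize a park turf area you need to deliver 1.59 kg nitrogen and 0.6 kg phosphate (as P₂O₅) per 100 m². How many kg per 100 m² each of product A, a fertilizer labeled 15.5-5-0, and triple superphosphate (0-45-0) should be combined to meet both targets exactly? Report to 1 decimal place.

With a, b = kg per 100 m² of product A and triple superphosphate:
N: 0.155·a + 0·b = 1.59
P₂O₅: 0.05·a + 0.45·b = 0.6
Solving simultaneously: a = 10.2581, b = 0.193548.

10.3 kg product A, 0.2 kg triple superphosphate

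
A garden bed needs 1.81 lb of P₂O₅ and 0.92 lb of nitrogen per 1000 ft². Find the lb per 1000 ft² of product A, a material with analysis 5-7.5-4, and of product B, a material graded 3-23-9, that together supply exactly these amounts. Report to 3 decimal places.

With a, b = lb per 1000 ft² of product A and product B:
P₂O₅: 0.075·a + 0.23·b = 1.81
N: 0.05·a + 0.03·b = 0.92
From row1: a = (1.81 − 0.23·b) / 0.075.
Into row2: 0.05·(1.81 − 0.23·b)/0.075 + 0.03·b = 0.92 → b = 2.32432, a = 17.0054.

17.005 lb product A, 2.324 lb product B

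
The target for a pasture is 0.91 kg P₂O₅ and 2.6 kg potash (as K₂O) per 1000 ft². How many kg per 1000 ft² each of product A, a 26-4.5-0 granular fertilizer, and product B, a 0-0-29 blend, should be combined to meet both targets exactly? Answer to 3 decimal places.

20.222 kg product A, 8.966 kg product B

Let a = kg of product A, b = kg of product B (per 1000 ft²).
P₂O₅: 0.045·a + 0·b = 0.91
K₂O: 0·a + 0.29·b = 2.6
Solving simultaneously: a = 20.2222, b = 8.96552.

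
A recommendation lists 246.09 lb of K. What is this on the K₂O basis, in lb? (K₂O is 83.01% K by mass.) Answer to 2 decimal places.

296.46 lb K₂O

K₂O = 246.09 / 0.8301 = 296.458 lb.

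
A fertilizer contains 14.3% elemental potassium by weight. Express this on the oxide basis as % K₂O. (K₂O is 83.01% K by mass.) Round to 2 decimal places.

17.23% K₂O

%K₂O = 14.3 / 0.8301 = 17.2268%.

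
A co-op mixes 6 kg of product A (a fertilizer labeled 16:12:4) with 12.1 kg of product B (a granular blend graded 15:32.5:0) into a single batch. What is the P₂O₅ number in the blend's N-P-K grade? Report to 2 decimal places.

25.70% P₂O₅

Total mass = 6 + 12.1 = 18.1 kg.
P₂O₅ mass = 12%×6 + 32.5%×12.1 = 4.6525 kg.
% P₂O₅ = 4.6525 / 18.1 = 25.7044%.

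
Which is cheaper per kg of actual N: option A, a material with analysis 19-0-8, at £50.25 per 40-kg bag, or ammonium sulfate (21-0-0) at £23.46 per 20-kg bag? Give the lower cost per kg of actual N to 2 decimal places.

option A: N per bag = 40 × 19% = 7.6 kg; cost = 50.25 / 7.6 = £6.6118/kg N.
ammonium sulfate: N per bag = 20 × 21% = 4.2 kg; cost = 23.46 / 4.2 = £5.5857/kg N.
ammonium sulfate is cheaper.

£5.59 per kg N (ammonium sulfate)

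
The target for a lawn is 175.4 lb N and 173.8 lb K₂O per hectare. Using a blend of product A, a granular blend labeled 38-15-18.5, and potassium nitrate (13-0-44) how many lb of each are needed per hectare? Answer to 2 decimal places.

381.29 lb product A, 234.68 lb potassium nitrate

With a, b = lb per hectare of product A and potassium nitrate:
N: 0.38·a + 0.13·b = 175.4
K₂O: 0.185·a + 0.44·b = 173.8
Solving simultaneously: a = 381.292, b = 234.684.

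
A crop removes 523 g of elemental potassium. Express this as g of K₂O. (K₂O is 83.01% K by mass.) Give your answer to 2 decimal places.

630.04 g K₂O

K₂O = 523 / 0.8301 = 630.0446 g.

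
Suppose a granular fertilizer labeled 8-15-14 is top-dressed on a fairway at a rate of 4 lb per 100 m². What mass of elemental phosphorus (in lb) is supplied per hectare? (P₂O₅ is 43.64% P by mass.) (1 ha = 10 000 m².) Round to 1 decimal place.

P₂O₅ per 100 m² = 4 × 15% = 0.6 lb.
Elemental P = 0.6 × 0.4364 = 0.26184 lb per 100 m².
Convert to per hectare: 0.26184 × 100 = 26.184 lb.

26.2 lb P per hectare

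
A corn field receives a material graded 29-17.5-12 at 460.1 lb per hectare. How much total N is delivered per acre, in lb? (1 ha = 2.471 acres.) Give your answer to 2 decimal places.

54.00 lb N per acre

nitrogen per hectare = 460.1 × 29% = 133.429 lb.
Convert to per acre: 133.429 × 0.404694 = 53.998 lb.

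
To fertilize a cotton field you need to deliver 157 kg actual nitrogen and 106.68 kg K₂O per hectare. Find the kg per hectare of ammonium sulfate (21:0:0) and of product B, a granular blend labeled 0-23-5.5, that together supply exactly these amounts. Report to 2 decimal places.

747.62 kg ammonium sulfate, 1939.64 kg product B

Per-hectare balance (a = ammonium sulfate, b = product B):
N: 0.21·a + 0·b = 157
K₂O: 0·a + 0.055·b = 106.68
Solving simultaneously: a = 747.619, b = 1939.636.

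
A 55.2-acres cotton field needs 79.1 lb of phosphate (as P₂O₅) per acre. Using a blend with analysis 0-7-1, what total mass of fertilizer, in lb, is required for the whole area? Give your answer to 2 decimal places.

Product per acre = 79.1 / 7% = 1130 lb.
Total product = 1130 × 55.2 = 62376 lb.

62376.00 lb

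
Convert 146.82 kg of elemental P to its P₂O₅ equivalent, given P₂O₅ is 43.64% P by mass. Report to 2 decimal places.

P₂O₅ = 146.82 / 0.4364 = 336.434 kg.

336.43 kg P₂O₅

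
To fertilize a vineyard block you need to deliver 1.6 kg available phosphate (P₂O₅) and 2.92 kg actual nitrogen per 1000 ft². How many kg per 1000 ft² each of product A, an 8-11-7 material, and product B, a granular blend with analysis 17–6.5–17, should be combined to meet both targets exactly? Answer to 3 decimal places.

6.089 kg product A, 14.311 kg product B

Let a = kg of product A, b = kg of product B (per 1000 ft²).
P₂O₅: 0.11·a + 0.065·b = 1.6
N: 0.08·a + 0.17·b = 2.92
Solving simultaneously: a = 6.08889, b = 14.3111.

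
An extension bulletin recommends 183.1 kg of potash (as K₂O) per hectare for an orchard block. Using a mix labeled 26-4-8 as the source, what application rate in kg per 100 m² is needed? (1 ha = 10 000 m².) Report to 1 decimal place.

22.9 kg of product per hundred sq m

Product per hectare = 183.1 / 8% = 2288.75 kg.
Convert to per 100 m²: 2288.75 × 0.01 = 22.8875 kg.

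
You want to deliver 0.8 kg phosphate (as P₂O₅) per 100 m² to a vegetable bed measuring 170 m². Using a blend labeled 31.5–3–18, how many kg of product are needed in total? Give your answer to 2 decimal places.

Product per 100 m² = 0.8 / 3% = 26.6667 kg.
Total product = 26.6667 × 170 / 100 = 45.3333 kg.

45.33 kg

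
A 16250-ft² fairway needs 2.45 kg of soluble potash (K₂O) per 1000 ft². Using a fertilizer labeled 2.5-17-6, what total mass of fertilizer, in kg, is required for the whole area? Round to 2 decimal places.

Product per 1000 ft² = 2.45 / 6% = 40.8333 kg.
Total product = 40.8333 × 16250 / 1000 = 663.542 kg.

663.54 kg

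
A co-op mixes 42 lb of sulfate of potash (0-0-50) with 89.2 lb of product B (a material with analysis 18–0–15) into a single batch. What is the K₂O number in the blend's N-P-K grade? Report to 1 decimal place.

Total mass = 42 + 89.2 = 131.2 lb.
K₂O mass = 50%×42 + 15%×89.2 = 34.38 lb.
% K₂O = 34.38 / 131.2 = 26.2043%.

26.2% K₂O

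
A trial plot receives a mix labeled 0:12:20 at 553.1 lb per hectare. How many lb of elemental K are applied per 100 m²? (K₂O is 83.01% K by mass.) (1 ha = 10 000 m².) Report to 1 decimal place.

K₂O per hectare = 553.1 × 20% = 110.62 lb.
Elemental K = 110.62 × 0.8301 = 91.8257 lb per hectare.
Convert to per 100 m²: 91.8257 × 0.01 = 0.918257 lb.

0.9 lb K per hundred sq m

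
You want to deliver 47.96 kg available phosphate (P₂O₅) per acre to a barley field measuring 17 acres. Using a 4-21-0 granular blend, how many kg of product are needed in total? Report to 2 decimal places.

Product per acre = 47.96 / 21% = 228.381 kg.
Total product = 228.381 × 17 = 3882.476 kg.

3882.48 kg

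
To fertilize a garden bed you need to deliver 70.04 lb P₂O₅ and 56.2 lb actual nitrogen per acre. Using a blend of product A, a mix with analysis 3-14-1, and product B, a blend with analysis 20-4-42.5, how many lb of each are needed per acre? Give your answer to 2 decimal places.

438.81 lb product A, 215.18 lb product B

Per-acre balance (a = product A, b = product B):
P₂O₅: 0.14·a + 0.04·b = 70.04
N: 0.03·a + 0.2·b = 56.2
Eliminate b: (row1) − 0.04/0.2·(row2) → 0.134·a = 58.8, so a = 438.806.
Then b = (56.2 − 0.03·438.806) / 0.2 = 215.179.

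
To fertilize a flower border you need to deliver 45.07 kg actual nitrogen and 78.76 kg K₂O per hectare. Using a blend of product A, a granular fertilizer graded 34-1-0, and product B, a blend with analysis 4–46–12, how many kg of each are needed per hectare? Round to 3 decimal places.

55.343 kg product A, 656.333 kg product B

Per-hectare balance (a = product A, b = product B):
N: 0.34·a + 0.04·b = 45.07
K₂O: 0·a + 0.12·b = 78.76
Solving simultaneously: a = 55.3431, b = 656.3333.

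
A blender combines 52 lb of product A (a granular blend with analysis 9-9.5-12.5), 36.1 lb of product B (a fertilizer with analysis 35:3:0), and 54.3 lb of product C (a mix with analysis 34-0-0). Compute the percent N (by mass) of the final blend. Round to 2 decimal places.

Total mass = 52 + 36.1 + 54.3 = 142.4 lb.
N mass = 9%×52 + 35%×36.1 + 34%×54.3 = 35.777 lb.
% N = 35.777 / 142.4 = 25.1243%.

25.12% N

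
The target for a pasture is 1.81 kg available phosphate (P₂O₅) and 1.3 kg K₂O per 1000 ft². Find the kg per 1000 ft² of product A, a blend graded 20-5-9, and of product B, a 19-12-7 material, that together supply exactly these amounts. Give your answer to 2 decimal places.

Per-1000 ft² balance (a = product A, b = product B):
P₂O₅: 0.05·a + 0.12·b = 1.81
K₂O: 0.09·a + 0.07·b = 1.3
Eliminate b: (row1) − 0.12/0.07·(row2) → -0.104286·a = -0.418571, so a = 4.0137.
Then b = (1.3 − 0.09·4.0137) / 0.07 = 13.411.

4.01 kg product A, 13.41 kg product B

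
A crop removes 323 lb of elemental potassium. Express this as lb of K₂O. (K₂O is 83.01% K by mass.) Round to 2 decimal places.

K₂O = 323 / 0.8301 = 389.1097 lb.

389.11 lb K₂O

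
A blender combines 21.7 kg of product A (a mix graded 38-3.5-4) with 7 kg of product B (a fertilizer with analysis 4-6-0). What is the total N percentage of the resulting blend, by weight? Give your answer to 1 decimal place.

29.7% N

Total mass = 21.7 + 7 = 28.7 kg.
N mass = 38%×21.7 + 4%×7 = 8.526 kg.
% N = 8.526 / 28.7 = 29.7073%.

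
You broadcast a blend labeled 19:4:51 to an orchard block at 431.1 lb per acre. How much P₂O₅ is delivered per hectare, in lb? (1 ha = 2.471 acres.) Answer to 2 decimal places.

42.61 lb P₂O₅ per hectare

P₂O₅ per acre = 431.1 × 4% = 17.244 lb.
Convert to per hectare: 17.244 × 2.471 = 42.6099 lb.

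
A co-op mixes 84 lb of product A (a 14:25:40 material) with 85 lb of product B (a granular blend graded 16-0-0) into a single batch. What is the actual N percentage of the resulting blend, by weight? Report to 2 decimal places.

Total mass = 84 + 85 = 169 lb.
N mass = 14%×84 + 16%×85 = 25.36 lb.
% N = 25.36 / 169 = 15.0059%.

15.01% N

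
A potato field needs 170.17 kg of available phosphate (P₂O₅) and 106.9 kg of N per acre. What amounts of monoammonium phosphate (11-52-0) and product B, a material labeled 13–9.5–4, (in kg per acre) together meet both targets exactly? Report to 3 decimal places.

Per-acre balance (a = monoammonium phosphate, b = product B):
P₂O₅: 0.52·a + 0.095·b = 170.17
N: 0.11·a + 0.13·b = 106.9
Eliminate b: (row1) − 0.095/0.13·(row2) → 0.439615·a = 92.0508, so a = 209.3893.
Then b = (106.9 − 0.11·209.3893) / 0.13 = 645.1321.

209.389 kg monoammonium phosphate, 645.132 kg product B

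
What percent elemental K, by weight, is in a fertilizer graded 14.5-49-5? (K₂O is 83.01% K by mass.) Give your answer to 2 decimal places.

%K = 5 × 0.8301 = 4.1505%.

4.15% K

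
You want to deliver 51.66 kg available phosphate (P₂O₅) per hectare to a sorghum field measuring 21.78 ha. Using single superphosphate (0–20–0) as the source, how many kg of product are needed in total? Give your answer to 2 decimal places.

Product per hectare = 51.66 / 20% = 258.3 kg.
Total product = 258.3 × 21.78 = 5625.774 kg.

5625.77 kg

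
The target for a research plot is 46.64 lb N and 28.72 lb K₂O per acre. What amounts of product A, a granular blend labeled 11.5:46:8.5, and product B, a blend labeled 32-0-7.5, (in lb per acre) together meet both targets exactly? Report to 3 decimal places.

Per-acre balance (a = product A, b = product B):
N: 0.115·a + 0.32·b = 46.64
K₂O: 0.085·a + 0.075·b = 28.72
Solving simultaneously: a = 306.4549, b = 35.6178.

306.455 lb product A, 35.618 lb product B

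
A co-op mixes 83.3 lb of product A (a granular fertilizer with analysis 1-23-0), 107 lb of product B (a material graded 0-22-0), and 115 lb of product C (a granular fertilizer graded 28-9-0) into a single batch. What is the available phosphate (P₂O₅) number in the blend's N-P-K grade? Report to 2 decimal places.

17.38% P₂O₅

Total mass = 83.3 + 107 + 115 = 305.3 lb.
P₂O₅ mass = 23%×83.3 + 22%×107 + 9%×115 = 53.049 lb.
% P₂O₅ = 53.049 / 305.3 = 17.376%.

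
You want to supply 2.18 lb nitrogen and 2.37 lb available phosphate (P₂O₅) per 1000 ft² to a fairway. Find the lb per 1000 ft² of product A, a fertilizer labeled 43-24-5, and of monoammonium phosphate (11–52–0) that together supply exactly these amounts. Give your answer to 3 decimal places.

Per-1000 ft² balance (a = product A, b = monoammonium phosphate):
N: 0.43·a + 0.11·b = 2.18
P₂O₅: 0.24·a + 0.52·b = 2.37
Solving simultaneously: a = 4.42647, b = 2.51471.

4.426 lb product A, 2.515 lb monoammonium phosphate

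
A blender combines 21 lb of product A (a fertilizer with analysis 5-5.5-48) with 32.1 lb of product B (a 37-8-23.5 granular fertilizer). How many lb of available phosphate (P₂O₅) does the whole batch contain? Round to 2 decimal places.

3.72 lb P₂O₅

P₂O₅ mass = 5.5%×21 + 8%×32.1 = 3.723 lb.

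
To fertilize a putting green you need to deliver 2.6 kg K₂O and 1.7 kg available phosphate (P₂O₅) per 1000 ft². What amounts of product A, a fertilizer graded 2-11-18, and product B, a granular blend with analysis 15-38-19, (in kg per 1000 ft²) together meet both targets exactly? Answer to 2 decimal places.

14.00 kg product A, 0.42 kg product B

With a, b = kg per 1000 ft² of product A and product B:
K₂O: 0.18·a + 0.19·b = 2.6
P₂O₅: 0.11·a + 0.38·b = 1.7
Eliminate a: (row1) − 0.18/0.11·(row2) → -0.431818·b = -0.181818, so b = 0.421053.
Back-substitute: a = (2.6 − 0.19·0.421053) / 0.18 = 14.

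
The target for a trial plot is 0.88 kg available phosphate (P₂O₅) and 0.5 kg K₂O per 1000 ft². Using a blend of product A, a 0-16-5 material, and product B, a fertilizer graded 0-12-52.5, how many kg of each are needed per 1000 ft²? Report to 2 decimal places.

With a, b = kg per 1000 ft² of product A and product B:
P₂O₅: 0.16·a + 0.12·b = 0.88
K₂O: 0.05·a + 0.525·b = 0.5
Eliminate a: (row1) − 0.16/0.05·(row2) → -1.56·b = -0.72, so b = 0.461538.
Back-substitute: a = (0.88 − 0.12·0.461538) / 0.16 = 5.15385.

5.15 kg product A, 0.46 kg product B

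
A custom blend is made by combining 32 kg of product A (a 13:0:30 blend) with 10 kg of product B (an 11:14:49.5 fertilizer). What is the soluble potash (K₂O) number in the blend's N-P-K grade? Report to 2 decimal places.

Total mass = 32 + 10 = 42 kg.
K₂O mass = 30%×32 + 49.5%×10 = 14.55 kg.
% K₂O = 14.55 / 42 = 34.6429%.

34.64% K₂O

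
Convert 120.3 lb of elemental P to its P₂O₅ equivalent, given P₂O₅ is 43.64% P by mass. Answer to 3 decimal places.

275.665 lb P₂O₅

P₂O₅ = 120.3 / 0.4364 = 275.6645 lb.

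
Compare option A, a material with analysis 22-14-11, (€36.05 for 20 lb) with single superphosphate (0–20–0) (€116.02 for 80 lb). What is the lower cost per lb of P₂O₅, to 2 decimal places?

€7.25 per lb P₂O₅ (single superphosphate)

option A: P₂O₅ per bag = 20 × 14% = 2.8 lb; cost = 36.05 / 2.8 = €12.8750/lb P₂O₅.
single superphosphate: P₂O₅ per bag = 80 × 20% = 16 lb; cost = 116.02 / 16 = €7.2512/lb P₂O₅.
single superphosphate is cheaper.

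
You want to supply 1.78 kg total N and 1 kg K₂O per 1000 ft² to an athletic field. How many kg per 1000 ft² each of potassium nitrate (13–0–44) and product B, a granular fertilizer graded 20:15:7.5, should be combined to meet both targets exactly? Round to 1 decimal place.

0.8 kg potassium nitrate, 8.3 kg product B

With a, b = kg per 1000 ft² of potassium nitrate and product B:
N: 0.13·a + 0.2·b = 1.78
K₂O: 0.44·a + 0.075·b = 1
From row1: a = (1.78 − 0.2·b) / 0.13.
Into row2: 0.44·(1.78 − 0.2·b)/0.13 + 0.075·b = 1 → b = 8.3476, a = 0.84984.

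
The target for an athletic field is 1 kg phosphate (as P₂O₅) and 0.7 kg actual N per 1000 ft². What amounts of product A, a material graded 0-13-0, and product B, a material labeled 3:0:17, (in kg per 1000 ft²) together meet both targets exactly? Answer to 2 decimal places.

7.69 kg product A, 23.33 kg product B

With a, b = kg per 1000 ft² of product A and product B:
P₂O₅: 0.13·a + 0·b = 1
N: 0·a + 0.03·b = 0.7
Solving simultaneously: a = 7.69231, b = 23.3333.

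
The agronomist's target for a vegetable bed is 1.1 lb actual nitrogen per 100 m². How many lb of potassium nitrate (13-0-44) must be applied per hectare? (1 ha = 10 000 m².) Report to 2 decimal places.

Product per 100 m² = 1.1 / 13% = 8.46154 lb.
Convert to per hectare: 8.46154 × 100 = 846.154 lb.

846.15 lb of product per hectare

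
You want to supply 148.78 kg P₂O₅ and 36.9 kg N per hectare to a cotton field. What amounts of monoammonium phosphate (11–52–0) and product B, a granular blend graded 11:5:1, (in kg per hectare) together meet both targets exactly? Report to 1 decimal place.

Per-hectare balance (a = monoammonium phosphate, b = product B):
P₂O₅: 0.52·a + 0.05·b = 148.78
N: 0.11·a + 0.11·b = 36.9
Eliminate a: (row1) − 0.52/0.11·(row2) → -0.47·b = -25.6564, so b = 54.588.
Back-substitute: a = (148.78 − 0.05·54.588) / 0.52 = 280.867.

280.9 kg monoammonium phosphate, 54.6 kg product B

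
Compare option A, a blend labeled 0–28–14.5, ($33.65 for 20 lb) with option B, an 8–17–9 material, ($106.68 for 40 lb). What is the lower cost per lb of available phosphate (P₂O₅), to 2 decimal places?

option A: P₂O₅ per bag = 20 × 28% = 5.6 lb; cost = 33.65 / 5.6 = $6.0089/lb P₂O₅.
option B: P₂O₅ per bag = 40 × 17% = 6.8 lb; cost = 106.68 / 6.8 = $15.6882/lb P₂O₅.
option A is cheaper.

$6.01 per lb P₂O₅ (option A)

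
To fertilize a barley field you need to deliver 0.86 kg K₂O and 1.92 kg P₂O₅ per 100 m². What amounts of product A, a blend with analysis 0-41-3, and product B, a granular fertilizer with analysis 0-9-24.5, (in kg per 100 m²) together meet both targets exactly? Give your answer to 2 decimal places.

4.02 kg product A, 3.02 kg product B

Let a = kg of product A, b = kg of product B (per 100 m²).
K₂O: 0.03·a + 0.245·b = 0.86
P₂O₅: 0.41·a + 0.09·b = 1.92
Eliminate b: (row1) − 0.245/0.09·(row2) → -1.08611·a = -4.36667, so a = 4.02046.
Then b = (1.92 − 0.41·4.02046) / 0.09 = 3.0179.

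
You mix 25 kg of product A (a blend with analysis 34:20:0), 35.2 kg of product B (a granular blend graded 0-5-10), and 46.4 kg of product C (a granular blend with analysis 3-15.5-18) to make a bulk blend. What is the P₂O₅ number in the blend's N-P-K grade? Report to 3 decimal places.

13.088% P₂O₅

Total mass = 25 + 35.2 + 46.4 = 106.6 kg.
P₂O₅ mass = 20%×25 + 5%×35.2 + 15.5%×46.4 = 13.952 kg.
% P₂O₅ = 13.952 / 106.6 = 13.0882%.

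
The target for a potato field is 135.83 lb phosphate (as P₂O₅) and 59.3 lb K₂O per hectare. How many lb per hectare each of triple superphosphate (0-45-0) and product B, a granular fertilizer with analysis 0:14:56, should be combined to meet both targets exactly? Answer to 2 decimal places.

268.90 lb triple superphosphate, 105.89 lb product B

Per-hectare balance (a = triple superphosphate, b = product B):
P₂O₅: 0.45·a + 0.14·b = 135.83
K₂O: 0·a + 0.56·b = 59.3
Solving simultaneously: a = 268.9, b = 105.893.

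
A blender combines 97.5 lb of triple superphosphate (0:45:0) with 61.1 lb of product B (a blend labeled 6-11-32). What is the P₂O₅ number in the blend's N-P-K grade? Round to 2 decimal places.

31.90% P₂O₅

Total mass = 97.5 + 61.1 = 158.6 lb.
P₂O₅ mass = 45%×97.5 + 11%×61.1 = 50.596 lb.
% P₂O₅ = 50.596 / 158.6 = 31.9016%.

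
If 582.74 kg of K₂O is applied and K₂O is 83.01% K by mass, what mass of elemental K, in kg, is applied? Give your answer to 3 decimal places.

483.732 kg K

K = 582.74 × 0.8301 = 483.73247 kg.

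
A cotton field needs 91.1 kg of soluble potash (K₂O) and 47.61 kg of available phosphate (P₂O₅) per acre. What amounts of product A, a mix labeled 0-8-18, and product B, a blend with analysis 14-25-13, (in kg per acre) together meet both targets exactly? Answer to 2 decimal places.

479.36 kg product A, 37.05 kg product B

Per-acre balance (a = product A, b = product B):
K₂O: 0.18·a + 0.13·b = 91.1
P₂O₅: 0.08·a + 0.25·b = 47.61
Eliminate b: (row1) − 0.13/0.25·(row2) → 0.1384·a = 66.3428, so a = 479.355.
Then b = (47.61 − 0.08·479.355) / 0.25 = 37.0462.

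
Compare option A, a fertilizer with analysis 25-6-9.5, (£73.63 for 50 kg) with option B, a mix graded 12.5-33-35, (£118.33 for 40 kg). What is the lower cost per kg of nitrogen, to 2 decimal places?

£5.89 per kg N (option A)

option A: N per bag = 50 × 25% = 12.5 kg; cost = 73.63 / 12.5 = £5.8904/kg N.
option B: N per bag = 40 × 12.5% = 5 kg; cost = 118.33 / 5 = £23.6660/kg N.
option A is cheaper.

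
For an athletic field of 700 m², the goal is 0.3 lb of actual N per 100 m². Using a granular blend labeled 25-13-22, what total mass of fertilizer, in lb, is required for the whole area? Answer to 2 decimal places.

Product per 100 m² = 0.3 / 25% = 1.2 lb.
Total product = 1.2 × 700 / 100 = 8.4 lb.

8.40 lb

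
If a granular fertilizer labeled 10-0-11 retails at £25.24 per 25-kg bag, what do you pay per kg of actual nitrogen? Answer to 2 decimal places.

£10.10 per kg N

N in bag = 25 × 10% = 2.5 kg.
Cost per kg N = £25.24 / 2.5 = £10.0960.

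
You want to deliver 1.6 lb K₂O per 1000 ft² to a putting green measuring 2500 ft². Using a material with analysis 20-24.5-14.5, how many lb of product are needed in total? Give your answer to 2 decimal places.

27.59 lb

Product per 1000 ft² = 1.6 / 14.5% = 11.0345 lb.
Total product = 11.0345 × 2500 / 1000 = 27.5862 lb.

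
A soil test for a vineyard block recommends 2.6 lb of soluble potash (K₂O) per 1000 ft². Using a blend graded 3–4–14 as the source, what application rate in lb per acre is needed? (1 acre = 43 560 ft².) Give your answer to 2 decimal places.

Product per 1000 ft² = 2.6 / 14% = 18.5714 lb.
Convert to per acre: 18.5714 × 43.56 = 808.971 lb.

808.97 lb of product per acre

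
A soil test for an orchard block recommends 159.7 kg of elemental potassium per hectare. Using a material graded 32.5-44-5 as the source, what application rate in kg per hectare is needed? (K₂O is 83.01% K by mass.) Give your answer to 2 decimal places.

3847.73 kg of product per hectare

As K₂O: 159.7 / 0.8301 = 192.386 kg per hectare.
Product per hectare = 192.386 / 5% = 3847.729 kg.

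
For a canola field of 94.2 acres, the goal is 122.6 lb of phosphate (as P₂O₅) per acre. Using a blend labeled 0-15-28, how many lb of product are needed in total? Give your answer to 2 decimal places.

Product per acre = 122.6 / 15% = 817.333 lb.
Total product = 817.333 × 94.2 = 76992.8 lb.

76992.80 lb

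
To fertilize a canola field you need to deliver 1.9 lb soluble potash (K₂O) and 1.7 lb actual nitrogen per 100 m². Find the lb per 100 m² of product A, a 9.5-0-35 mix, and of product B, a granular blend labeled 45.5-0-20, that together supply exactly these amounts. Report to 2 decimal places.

3.74 lb product A, 2.96 lb product B

Let a = lb of product A, b = lb of product B (per 100 m²).
K₂O: 0.35·a + 0.2·b = 1.9
N: 0.095·a + 0.455·b = 1.7
Solving simultaneously: a = 3.73975, b = 2.95544.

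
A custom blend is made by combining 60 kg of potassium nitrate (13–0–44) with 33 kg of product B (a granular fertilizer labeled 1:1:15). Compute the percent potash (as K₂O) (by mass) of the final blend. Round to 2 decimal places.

Total mass = 60 + 33 = 93 kg.
K₂O mass = 44%×60 + 15%×33 = 31.35 kg.
% K₂O = 31.35 / 93 = 33.7097%.

33.71% K₂O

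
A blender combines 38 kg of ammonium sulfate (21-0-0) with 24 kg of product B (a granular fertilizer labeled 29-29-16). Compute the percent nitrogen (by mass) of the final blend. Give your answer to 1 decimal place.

24.1% N

Total mass = 38 + 24 = 62 kg.
N mass = 21%×38 + 29%×24 = 14.94 kg.
% N = 14.94 / 62 = 24.0968%.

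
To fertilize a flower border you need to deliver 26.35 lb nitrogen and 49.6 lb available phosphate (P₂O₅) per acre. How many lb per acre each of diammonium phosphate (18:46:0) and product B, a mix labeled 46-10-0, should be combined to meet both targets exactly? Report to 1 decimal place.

104.2 lb diammonium phosphate, 16.5 lb product B

Let a = lb of diammonium phosphate, b = lb of product B (per acre).
N: 0.18·a + 0.46·b = 26.35
P₂O₅: 0.46·a + 0.1·b = 49.6
From row1: a = (26.35 − 0.46·b) / 0.18.
Into row2: 0.46·(26.35 − 0.46·b)/0.18 + 0.1·b = 49.6 → b = 16.4928, a = 104.241.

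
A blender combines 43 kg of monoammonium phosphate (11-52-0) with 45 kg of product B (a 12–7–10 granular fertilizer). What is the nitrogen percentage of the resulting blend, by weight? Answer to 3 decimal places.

11.511% N

Total mass = 43 + 45 = 88 kg.
N mass = 11%×43 + 12%×45 = 10.13 kg.
% N = 10.13 / 88 = 11.5114%.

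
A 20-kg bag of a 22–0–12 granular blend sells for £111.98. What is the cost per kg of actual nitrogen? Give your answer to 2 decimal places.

N in bag = 20 × 22% = 4.4 kg.
Cost per kg N = £111.98 / 4.4 = £25.4500.

£25.45 per kg N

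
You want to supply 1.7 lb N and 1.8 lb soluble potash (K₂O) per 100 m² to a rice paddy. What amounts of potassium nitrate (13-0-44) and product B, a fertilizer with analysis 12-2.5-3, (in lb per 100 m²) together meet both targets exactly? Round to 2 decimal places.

With a, b = lb per 100 m² of potassium nitrate and product B:
N: 0.13·a + 0.12·b = 1.7
K₂O: 0.44·a + 0.03·b = 1.8
Eliminate b: (row1) − 0.12/0.03·(row2) → -1.63·a = -5.5, so a = 3.37423.
Then b = (1.8 − 0.44·3.37423) / 0.03 = 10.5112.

3.37 lb potassium nitrate, 10.51 lb product B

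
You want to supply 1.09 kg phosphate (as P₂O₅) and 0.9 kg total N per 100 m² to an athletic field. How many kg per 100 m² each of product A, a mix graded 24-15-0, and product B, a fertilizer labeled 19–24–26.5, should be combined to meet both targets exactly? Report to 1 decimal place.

0.3 kg product A, 4.4 kg product B

Let a = kg of product A, b = kg of product B (per 100 m²).
P₂O₅: 0.15·a + 0.24·b = 1.09
N: 0.24·a + 0.19·b = 0.9
Eliminate a: (row1) − 0.15/0.24·(row2) → 0.12125·b = 0.5275, so b = 4.35052.
Back-substitute: a = (1.09 − 0.24·4.35052) / 0.15 = 0.305842.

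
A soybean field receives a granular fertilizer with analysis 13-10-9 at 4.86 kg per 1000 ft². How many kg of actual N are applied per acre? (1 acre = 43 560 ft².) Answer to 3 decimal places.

nitrogen per 1000 ft² = 4.86 × 13% = 0.6318 kg.
Convert to per acre: 0.6318 × 43.56 = 27.5212 kg.

27.521 kg N per acre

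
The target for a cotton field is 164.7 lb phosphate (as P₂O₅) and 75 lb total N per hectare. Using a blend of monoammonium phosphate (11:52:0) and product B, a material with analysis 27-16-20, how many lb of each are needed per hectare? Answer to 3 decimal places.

Let a = lb of monoammonium phosphate, b = lb of product B (per hectare).
P₂O₅: 0.52·a + 0.16·b = 164.7
N: 0.11·a + 0.27·b = 75
Eliminate b: (row1) − 0.16/0.27·(row2) → 0.454815·a = 120.256, so a = 264.4055.
Then b = (75 − 0.11·264.4055) / 0.27 = 170.057003.

264.406 lb monoammonium phosphate, 170.057 lb product B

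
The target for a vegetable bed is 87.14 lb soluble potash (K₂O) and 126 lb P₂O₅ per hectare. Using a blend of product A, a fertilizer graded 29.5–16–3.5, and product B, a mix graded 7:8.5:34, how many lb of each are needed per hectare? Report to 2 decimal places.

With a, b = lb per hectare of product A and product B:
K₂O: 0.035·a + 0.34·b = 87.14
P₂O₅: 0.16·a + 0.085·b = 126
From row1: a = (87.14 − 0.34·b) / 0.035.
Into row2: 0.16·(87.14 − 0.34·b)/0.035 + 0.085·b = 126 → b = 185.365, a = 689.0248.

689.02 lb product A, 185.37 lb product B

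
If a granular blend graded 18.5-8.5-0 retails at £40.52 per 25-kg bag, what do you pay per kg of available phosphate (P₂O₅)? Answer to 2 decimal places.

P₂O₅ in bag = 25 × 8.5% = 2.125 kg.
Cost per kg P₂O₅ = £40.52 / 2.125 = £19.0682.

£19.07 per kg P₂O₅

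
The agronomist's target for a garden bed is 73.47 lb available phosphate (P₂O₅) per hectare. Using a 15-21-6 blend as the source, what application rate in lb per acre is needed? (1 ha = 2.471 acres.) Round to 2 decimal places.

Product per hectare = 73.47 / 21% = 349.857 lb.
Convert to per acre: 349.857 × 0.404694 = 141.585 lb.

141.59 lb of product per acre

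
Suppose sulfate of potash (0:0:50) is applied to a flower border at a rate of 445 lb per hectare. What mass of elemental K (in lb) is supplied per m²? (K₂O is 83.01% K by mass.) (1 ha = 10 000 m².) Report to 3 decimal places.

0.018 lb K per sq m

K₂O per hectare = 445 × 50% = 222.5 lb.
Elemental K = 222.5 × 0.8301 = 184.697 lb per hectare.
Convert to per m²: 184.697 × 0.0001 = 0.0184697 lb.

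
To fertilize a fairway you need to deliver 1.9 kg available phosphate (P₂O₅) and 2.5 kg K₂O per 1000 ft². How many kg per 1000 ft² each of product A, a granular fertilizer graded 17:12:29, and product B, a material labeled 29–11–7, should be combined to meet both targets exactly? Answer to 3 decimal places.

With a, b = kg per 1000 ft² of product A and product B:
P₂O₅: 0.12·a + 0.11·b = 1.9
K₂O: 0.29·a + 0.07·b = 2.5
Solving simultaneously: a = 6.04255, b = 10.6809.

6.043 kg product A, 10.681 kg product B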